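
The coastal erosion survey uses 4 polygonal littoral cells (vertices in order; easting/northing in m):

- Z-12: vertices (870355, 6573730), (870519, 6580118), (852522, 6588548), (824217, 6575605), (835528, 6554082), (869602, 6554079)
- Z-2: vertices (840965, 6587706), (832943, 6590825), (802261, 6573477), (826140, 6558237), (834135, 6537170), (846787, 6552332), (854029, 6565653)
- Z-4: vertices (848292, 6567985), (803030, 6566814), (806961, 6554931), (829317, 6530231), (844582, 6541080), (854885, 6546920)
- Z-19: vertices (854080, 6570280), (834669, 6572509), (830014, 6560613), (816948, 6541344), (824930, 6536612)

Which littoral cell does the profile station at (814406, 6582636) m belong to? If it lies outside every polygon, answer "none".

none

Cast a ray rightward from (814406, 6582636). For each polygon, the edges (by vertex number in listed order) whose endpoints lie on opposite sides of northing = 6582636, where each meets that height, and whether that is right or left of the point:
Z-12: 2–3 at easting≈865143.4 (right), 3–4 at easting≈839593.1 (right) → 2 crossings.
Z-2: 2–3 at easting≈818459.8 (right), 7–1 at easting≈843968.4 (right) → 2 crossings.
Z-4: no edge straddles that height → 0 crossings.
Z-19: no edge straddles that height → 0 crossings.
All counts are even, so the point lies outside every listed polygon.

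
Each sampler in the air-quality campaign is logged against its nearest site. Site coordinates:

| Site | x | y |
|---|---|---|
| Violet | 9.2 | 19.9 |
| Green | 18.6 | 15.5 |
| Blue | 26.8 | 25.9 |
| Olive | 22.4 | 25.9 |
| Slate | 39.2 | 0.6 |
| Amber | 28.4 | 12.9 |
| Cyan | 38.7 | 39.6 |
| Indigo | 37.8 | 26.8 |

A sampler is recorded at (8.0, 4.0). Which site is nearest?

Squared distances to each site:
Violet: 254.250; Green: 244.610; Blue: 833.050; Olive: 686.970; Slate: 985.000; Amber: 495.370; Cyan: 2209.850; Indigo: 1407.880.
Minimum at Green.

Green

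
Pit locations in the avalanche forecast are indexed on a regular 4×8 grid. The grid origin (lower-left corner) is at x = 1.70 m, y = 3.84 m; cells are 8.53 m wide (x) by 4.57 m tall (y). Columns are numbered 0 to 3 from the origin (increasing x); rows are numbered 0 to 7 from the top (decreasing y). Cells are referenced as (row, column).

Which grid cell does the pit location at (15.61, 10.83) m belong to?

Column index: ⌊(15.61 − 1.70) / 8.53⌋ = ⌊1.631⌋ = 1
Row offset from origin: ⌊(10.83 − 3.84) / 4.57⌋ = ⌊1.530⌋ = 1 → row 6 (counted from top)

(6, 1)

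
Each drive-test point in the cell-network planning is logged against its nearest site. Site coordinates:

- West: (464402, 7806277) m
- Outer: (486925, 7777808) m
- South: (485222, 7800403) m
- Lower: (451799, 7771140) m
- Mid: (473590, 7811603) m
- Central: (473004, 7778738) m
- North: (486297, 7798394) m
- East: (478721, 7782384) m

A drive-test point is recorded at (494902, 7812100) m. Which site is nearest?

South

Squared distances to each site:
West: 964157329.000; Outer: 1239573793.000; South: 230522209.000; Lower: 3535590209.000; Mid: 454448353.000; Central: 1592545448.000; North: 261900461.000; East: 1144865417.000.
Minimum at South.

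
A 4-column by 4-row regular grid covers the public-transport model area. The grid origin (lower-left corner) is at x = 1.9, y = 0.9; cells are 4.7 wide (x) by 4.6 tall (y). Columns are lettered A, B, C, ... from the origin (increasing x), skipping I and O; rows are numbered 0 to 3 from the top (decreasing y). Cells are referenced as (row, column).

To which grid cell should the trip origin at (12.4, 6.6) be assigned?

(2, C)

Column index: ⌊(12.4 − 1.9) / 4.7⌋ = ⌊2.234⌋ = 2 → column C
Row offset from origin: ⌊(6.6 − 0.9) / 4.6⌋ = ⌊1.239⌋ = 1 → row 2 (counted from top)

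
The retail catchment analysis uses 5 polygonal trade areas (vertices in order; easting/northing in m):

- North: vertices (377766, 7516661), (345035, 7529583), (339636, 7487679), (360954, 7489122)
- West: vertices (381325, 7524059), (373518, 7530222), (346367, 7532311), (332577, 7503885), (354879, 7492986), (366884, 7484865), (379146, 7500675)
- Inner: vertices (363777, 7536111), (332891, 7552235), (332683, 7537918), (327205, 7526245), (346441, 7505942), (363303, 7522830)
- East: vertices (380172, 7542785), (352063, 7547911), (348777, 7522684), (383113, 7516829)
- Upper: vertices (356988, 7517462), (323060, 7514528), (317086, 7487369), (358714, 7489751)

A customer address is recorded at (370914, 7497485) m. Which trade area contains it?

West

Cast a ray rightward from (370914, 7497485). For each polygon, the edges (by vertex number in listed order) whose endpoints lie on opposite sides of northing = 7497485, where each meets that height, and whether that is right or left of the point:
North: 2–3 at easting≈340899.4 (left), 4–1 at easting≈366059.4 (left) → 0 crossings.
West: 4–5 at easting≈345673.0 (left), 6–7 at easting≈376671.9 (right) → 1 crossing.
Inner: no edge straddles that height → 0 crossings.
East: no edge straddles that height → 0 crossings.
Upper: 2–3 at easting≈319311.2 (left), 4–1 at easting≈358232.3 (left) → 0 crossings.
Only West has an odd count, so the point is inside West.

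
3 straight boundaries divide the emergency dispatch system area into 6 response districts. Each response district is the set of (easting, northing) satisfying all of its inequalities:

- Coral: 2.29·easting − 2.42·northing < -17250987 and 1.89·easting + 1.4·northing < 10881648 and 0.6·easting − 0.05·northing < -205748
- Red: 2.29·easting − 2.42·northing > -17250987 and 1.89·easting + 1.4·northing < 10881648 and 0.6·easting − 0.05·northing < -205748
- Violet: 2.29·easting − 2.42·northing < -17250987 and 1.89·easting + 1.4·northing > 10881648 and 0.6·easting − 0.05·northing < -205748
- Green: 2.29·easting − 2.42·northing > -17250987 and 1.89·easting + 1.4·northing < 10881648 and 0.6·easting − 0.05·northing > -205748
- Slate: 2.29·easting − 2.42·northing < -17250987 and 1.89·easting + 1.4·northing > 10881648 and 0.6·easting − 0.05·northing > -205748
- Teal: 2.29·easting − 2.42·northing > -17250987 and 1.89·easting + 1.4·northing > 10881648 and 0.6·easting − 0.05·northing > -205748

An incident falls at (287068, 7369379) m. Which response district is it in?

Green

2.29·287068 − 2.42·7369379 = -17176511.460, which is > -17250987
1.89·287068 + 1.4·7369379 = 10859689.120, which is < 10881648
0.6·287068 − 0.05·7369379 = -196228.150, which is > -205748
This sign pattern matches Green.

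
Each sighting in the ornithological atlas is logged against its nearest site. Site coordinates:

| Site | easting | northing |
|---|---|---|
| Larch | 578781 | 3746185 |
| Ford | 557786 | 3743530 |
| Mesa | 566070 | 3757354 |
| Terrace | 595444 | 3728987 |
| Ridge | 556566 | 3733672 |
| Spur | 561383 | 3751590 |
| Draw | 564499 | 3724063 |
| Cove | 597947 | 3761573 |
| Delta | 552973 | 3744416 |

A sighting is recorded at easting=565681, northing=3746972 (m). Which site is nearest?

Squared distances to each site:
Larch: 172229369.000; Ford: 74178389.000; Mesa: 107937245.000; Terrace: 1209296394.000; Ridge: 259973225.000; Spur: 39798728.000; Draw: 526219405.000; Cove: 1254283957.000; Delta: 168026400.000.
Minimum at Spur.

Spur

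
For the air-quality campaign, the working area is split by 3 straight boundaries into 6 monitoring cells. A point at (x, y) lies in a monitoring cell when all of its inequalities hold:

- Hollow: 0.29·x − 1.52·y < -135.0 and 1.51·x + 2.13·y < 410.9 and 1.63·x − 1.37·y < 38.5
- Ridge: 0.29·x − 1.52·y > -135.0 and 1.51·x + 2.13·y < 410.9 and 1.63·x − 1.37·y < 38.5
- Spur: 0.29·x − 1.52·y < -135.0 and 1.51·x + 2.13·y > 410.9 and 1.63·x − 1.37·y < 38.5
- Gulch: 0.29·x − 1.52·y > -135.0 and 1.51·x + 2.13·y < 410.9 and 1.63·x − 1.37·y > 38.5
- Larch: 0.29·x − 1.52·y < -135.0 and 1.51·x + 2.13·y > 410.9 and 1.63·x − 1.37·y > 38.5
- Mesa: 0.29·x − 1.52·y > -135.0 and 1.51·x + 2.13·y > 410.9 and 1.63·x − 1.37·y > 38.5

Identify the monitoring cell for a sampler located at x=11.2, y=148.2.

0.29·11.2 − 1.52·148.2 = -222.016, which is < -135.0
1.51·11.2 + 2.13·148.2 = 332.578, which is < 410.9
1.63·11.2 − 1.37·148.2 = -184.778, which is < 38.5
This sign pattern matches Hollow.

Hollow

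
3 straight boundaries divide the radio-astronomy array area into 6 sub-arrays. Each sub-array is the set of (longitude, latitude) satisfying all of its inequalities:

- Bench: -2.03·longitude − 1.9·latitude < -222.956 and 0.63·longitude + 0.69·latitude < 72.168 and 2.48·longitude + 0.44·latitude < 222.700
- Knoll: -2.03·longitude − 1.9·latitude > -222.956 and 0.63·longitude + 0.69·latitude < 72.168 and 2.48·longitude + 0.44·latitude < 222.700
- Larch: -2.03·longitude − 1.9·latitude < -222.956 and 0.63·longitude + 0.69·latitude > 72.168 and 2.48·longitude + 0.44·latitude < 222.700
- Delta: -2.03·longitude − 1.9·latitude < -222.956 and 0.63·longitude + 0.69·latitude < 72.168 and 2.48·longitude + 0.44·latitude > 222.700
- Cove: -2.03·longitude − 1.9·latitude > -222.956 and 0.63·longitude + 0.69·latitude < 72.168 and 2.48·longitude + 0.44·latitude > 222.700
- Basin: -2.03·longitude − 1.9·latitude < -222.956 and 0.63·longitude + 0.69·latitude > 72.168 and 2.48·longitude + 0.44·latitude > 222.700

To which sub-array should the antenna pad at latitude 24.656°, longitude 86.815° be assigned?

-2.03·86.815 − 1.9·24.656 = -223.081, which is < -222.956
0.63·86.815 + 0.69·24.656 = 71.706, which is < 72.168
2.48·86.815 + 0.44·24.656 = 226.150, which is > 222.700
This sign pattern matches Delta.

Delta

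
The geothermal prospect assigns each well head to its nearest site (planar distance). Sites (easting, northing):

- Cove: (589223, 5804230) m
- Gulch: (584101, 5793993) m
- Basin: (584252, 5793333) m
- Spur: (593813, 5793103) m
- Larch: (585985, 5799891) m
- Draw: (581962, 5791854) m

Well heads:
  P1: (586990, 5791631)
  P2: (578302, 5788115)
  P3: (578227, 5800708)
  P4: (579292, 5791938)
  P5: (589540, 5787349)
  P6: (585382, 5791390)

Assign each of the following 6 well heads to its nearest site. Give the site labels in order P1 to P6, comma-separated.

P1 → Basin (d²=10393448.00)
P2 → Draw (d²=27375721.00)
P3 → Larch (d²=60854053.00)
P4 → Draw (d²=7135956.00)
P5 → Spur (d²=51367045.00)
P6 → Basin (d²=5052149.00)

Basin, Draw, Larch, Draw, Spur, Basin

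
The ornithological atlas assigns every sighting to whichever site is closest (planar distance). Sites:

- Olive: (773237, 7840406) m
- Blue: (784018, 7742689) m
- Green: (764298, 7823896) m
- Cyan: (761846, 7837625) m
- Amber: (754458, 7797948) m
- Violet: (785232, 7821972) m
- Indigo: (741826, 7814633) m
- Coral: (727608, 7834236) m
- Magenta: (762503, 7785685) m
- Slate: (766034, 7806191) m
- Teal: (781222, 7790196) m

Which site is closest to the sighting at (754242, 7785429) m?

Squared distances to each site:
Olive: 3383280554.000; Blue: 2713317776.000; Green: 1580833225.000; Cyan: 2782243232.000; Amber: 156772017.000; Violet: 2295770949.000; Indigo: 1007030672.000; Coral: 3091493205.000; Magenta: 68309657.000; Slate: 570111908.000; Teal: 750644689.000.
Minimum at Magenta.

Magenta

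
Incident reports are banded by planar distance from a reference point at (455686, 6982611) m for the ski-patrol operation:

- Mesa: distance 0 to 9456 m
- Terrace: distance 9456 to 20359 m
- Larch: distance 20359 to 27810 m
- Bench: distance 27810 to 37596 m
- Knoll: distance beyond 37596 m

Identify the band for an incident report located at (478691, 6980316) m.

Distance = √((478691−455686)² + (6980316−6982611)²) = √(529230025.000 + 5267025.000) = 23119.192 m.
20359 ≤ 23119.192 < 27810 → Larch.

Larch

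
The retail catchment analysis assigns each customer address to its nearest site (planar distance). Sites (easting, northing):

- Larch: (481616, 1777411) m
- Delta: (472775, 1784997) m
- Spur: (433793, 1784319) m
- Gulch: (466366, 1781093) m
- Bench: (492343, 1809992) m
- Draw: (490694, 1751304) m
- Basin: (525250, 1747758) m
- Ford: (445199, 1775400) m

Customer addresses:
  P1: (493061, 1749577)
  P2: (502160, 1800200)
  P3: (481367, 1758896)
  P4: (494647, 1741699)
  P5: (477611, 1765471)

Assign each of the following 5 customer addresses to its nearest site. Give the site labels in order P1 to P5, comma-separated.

Draw, Bench, Draw, Draw, Larch

P1 → Draw (d²=8585218.00)
P2 → Bench (d²=192256753.00)
P3 → Draw (d²=144631393.00)
P4 → Draw (d²=107882234.00)
P5 → Larch (d²=158603625.00)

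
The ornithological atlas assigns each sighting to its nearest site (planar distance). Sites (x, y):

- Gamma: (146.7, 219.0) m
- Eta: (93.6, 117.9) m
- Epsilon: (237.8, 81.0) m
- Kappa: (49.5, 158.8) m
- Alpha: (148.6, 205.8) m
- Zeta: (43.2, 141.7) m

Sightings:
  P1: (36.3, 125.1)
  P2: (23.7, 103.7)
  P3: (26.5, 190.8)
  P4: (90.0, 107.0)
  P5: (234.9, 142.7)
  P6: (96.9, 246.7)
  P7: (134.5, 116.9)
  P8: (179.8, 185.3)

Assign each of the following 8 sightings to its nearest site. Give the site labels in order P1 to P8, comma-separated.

Zeta, Zeta, Kappa, Eta, Epsilon, Gamma, Eta, Alpha

P1 → Zeta (d²=323.17)
P2 → Zeta (d²=1824.25)
P3 → Kappa (d²=1553.00)
P4 → Eta (d²=131.77)
P5 → Epsilon (d²=3815.30)
P6 → Gamma (d²=3247.33)
P7 → Eta (d²=1673.81)
P8 → Alpha (d²=1393.69)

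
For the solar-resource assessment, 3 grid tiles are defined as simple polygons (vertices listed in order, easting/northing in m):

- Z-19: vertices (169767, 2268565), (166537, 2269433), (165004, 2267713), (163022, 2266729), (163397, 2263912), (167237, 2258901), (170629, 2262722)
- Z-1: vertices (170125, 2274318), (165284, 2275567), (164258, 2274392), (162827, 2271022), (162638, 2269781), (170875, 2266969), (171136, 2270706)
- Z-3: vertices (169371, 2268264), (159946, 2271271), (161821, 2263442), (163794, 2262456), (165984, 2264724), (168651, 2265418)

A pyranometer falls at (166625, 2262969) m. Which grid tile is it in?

Z-19

Cast a ray rightward from (166625, 2262969). For each polygon, the edges (by vertex number in listed order) whose endpoints lie on opposite sides of northing = 2262969, where each meets that height, and whether that is right or left of the point:
Z-19: 5–6 at easting≈164119.6 (left), 7–1 at easting≈170592.6 (right) → 1 crossing.
Z-1: no edge straddles that height → 0 crossings.
Z-3: 3–4 at easting≈162767.5 (left), 4–5 at easting≈164289.4 (left) → 0 crossings.
Only Z-19 has an odd count, so the point is inside Z-19.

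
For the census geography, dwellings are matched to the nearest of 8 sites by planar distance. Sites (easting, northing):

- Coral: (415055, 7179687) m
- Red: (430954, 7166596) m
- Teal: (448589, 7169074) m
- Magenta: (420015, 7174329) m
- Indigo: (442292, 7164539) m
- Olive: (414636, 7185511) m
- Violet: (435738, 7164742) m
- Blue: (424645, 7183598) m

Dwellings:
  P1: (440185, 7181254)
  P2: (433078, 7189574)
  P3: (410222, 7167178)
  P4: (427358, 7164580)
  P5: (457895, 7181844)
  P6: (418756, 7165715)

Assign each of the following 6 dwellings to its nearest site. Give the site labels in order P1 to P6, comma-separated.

P1 → Teal (d²=218979616.00)
P2 → Blue (d²=106828065.00)
P3 → Magenta (d²=147039650.00)
P4 → Red (d²=16995472.00)
P5 → Teal (d²=249674536.00)
P6 → Magenta (d²=75786077.00)

Teal, Blue, Magenta, Red, Teal, Magenta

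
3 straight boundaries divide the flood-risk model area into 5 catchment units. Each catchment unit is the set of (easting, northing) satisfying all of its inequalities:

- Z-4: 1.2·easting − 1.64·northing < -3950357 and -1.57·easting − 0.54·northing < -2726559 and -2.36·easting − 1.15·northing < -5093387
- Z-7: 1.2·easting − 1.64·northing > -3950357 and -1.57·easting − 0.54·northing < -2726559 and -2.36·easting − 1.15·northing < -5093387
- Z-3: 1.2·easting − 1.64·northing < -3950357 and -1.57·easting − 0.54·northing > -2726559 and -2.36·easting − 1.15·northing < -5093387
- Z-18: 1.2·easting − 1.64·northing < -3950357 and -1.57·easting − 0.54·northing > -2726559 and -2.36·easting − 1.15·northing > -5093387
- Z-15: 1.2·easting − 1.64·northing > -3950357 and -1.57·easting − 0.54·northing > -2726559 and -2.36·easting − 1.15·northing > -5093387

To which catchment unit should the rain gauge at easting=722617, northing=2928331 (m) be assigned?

Z-15

1.2·722617 − 1.64·2928331 = -3935322.440, which is > -3950357
-1.57·722617 − 0.54·2928331 = -2715807.430, which is > -2726559
-2.36·722617 − 1.15·2928331 = -5072956.770, which is > -5093387
This sign pattern matches Z-15.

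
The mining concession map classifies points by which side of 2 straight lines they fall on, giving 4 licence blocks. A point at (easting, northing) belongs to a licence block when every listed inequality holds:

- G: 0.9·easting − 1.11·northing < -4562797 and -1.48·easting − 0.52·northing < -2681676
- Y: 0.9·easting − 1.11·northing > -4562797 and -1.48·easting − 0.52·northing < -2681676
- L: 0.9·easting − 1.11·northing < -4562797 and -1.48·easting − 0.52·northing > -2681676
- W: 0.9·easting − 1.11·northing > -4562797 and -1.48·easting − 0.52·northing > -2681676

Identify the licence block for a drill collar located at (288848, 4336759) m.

Y

0.9·288848 − 1.11·4336759 = -4553839.290, which is > -4562797
-1.48·288848 − 0.52·4336759 = -2682609.720, which is < -2681676
This sign pattern matches Y.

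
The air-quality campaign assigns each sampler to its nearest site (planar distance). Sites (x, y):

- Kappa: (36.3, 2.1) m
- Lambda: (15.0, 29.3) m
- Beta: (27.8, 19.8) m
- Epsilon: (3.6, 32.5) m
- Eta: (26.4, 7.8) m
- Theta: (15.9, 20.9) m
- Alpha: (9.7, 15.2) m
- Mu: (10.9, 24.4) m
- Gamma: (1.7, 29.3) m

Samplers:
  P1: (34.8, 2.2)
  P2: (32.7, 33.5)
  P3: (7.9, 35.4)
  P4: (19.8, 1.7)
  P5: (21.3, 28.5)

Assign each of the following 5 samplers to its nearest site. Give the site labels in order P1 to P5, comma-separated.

P1 → Kappa (d²=2.26)
P2 → Beta (d²=211.70)
P3 → Epsilon (d²=26.90)
P4 → Eta (d²=80.77)
P5 → Lambda (d²=40.33)

Kappa, Beta, Epsilon, Eta, Lambda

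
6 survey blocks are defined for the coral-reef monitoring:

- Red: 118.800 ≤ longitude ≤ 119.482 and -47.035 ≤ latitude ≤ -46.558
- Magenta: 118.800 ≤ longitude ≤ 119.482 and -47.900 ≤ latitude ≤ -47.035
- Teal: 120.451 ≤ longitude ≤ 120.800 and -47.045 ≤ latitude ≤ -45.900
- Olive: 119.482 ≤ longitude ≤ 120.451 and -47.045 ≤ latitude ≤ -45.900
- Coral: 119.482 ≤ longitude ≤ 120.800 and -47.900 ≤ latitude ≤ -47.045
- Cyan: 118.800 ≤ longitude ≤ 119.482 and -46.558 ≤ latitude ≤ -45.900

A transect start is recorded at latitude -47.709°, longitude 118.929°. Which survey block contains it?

Magenta

The point has longitude = 118.929 and latitude = -47.709.
Only Magenta satisfies 118.800 ≤ longitude ≤ 119.482 and -47.900 ≤ latitude ≤ -47.035.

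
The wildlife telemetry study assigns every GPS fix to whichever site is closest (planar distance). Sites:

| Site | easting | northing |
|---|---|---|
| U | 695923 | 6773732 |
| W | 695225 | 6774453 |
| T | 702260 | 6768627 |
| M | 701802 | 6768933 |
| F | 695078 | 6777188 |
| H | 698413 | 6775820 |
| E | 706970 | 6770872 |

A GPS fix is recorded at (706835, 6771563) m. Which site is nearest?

Squared distances to each site:
U: 123776305.000; W: 143144200.000; T: 29550721.000; M: 32247989.000; F: 169867674.000; H: 89052133.000; E: 495706.000.
Minimum at E.

E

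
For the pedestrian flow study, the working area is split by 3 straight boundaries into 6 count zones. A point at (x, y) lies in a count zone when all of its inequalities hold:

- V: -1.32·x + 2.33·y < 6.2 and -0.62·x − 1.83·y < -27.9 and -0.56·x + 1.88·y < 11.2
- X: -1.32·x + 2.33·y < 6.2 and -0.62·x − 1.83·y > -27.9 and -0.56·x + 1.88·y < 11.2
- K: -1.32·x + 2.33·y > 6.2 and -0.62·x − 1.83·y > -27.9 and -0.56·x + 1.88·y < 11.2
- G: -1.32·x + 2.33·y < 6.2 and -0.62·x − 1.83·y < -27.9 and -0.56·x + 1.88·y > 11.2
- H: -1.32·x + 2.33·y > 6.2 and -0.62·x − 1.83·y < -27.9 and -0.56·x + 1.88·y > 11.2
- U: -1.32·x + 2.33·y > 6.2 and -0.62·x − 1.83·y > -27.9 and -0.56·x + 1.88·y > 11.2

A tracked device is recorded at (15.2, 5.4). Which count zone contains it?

-1.32·15.2 + 2.33·5.4 = -7.482, which is < 6.2
-0.62·15.2 − 1.83·5.4 = -19.306, which is > -27.9
-0.56·15.2 + 1.88·5.4 = 1.640, which is < 11.2
This sign pattern matches X.

X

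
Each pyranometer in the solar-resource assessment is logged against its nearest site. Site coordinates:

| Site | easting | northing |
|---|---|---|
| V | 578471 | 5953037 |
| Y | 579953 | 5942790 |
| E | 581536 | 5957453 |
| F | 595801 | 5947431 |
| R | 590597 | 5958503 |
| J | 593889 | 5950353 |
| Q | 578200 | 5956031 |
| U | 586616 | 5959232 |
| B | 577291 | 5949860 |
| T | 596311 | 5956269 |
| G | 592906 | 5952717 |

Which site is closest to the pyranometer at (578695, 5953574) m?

V

Squared distances to each site:
V: 338545.000; Y: 117877220.000; E: 23117922.000; F: 330351685.000; R: 165952645.000; J: 241232477.000; Q: 6281874.000; U: 94755205.000; B: 15765012.000; T: 317586481.000; G: 202686970.000.
Minimum at V.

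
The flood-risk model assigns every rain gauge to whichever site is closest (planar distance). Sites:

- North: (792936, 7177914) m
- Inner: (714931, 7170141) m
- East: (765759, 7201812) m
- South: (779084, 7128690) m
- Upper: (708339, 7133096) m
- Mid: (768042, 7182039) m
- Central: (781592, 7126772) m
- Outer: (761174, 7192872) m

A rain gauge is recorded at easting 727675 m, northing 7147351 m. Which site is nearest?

Squared distances to each site:
North: 5193095090.000; Inner: 681793636.000; East: 4416391577.000; South: 2991118202.000; Upper: 577085921.000; Mid: 2832752033.000; Central: 3330538130.000; Outer: 3194344442.000.
Minimum at Upper.

Upper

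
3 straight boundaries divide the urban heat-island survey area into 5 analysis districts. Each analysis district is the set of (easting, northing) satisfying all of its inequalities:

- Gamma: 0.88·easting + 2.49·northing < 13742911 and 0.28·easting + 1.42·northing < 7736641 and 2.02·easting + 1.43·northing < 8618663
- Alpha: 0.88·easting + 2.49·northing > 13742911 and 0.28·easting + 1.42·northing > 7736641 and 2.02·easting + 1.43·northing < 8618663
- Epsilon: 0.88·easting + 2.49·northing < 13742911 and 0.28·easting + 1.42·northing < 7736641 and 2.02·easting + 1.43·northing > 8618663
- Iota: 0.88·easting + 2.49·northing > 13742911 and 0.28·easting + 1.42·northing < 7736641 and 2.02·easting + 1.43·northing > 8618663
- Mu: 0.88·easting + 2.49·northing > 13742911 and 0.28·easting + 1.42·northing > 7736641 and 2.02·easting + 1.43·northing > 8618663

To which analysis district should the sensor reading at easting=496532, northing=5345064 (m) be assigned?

Iota

0.88·496532 + 2.49·5345064 = 13746157.520, which is > 13742911
0.28·496532 + 1.42·5345064 = 7729019.840, which is < 7736641
2.02·496532 + 1.43·5345064 = 8646436.160, which is > 8618663
This sign pattern matches Iota.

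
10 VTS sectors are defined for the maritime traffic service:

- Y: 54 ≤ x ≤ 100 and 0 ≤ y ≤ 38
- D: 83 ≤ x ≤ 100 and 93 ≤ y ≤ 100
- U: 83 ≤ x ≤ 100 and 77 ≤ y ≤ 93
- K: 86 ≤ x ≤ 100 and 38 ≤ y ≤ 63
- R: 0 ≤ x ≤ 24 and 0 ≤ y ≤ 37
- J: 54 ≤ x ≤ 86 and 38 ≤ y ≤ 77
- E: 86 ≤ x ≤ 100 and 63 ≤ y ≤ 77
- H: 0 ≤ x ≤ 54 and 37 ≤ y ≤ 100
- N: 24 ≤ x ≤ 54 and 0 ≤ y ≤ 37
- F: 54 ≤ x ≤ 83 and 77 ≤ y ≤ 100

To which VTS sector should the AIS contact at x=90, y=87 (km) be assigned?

U

The point has x = 90 and y = 87.
Only U satisfies 83 ≤ x ≤ 100 and 77 ≤ y ≤ 93.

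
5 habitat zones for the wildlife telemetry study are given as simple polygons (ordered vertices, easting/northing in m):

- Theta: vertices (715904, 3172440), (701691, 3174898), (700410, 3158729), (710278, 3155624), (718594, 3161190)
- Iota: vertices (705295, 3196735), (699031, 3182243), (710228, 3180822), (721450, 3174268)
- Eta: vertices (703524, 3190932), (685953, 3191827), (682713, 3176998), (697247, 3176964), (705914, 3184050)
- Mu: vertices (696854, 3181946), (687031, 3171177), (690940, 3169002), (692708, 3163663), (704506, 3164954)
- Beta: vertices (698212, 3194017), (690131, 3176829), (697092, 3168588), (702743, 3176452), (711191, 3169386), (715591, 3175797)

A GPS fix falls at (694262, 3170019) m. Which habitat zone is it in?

Cast a ray rightward from (694262, 3170019). For each polygon, the edges (by vertex number in listed order) whose endpoints lie on opposite sides of northing = 3170019, where each meets that height, and whether that is right or left of the point:
Theta: 2–3 at easting≈701304.5 (right), 5–1 at easting≈716482.9 (right) → 2 crossings.
Iota: no edge straddles that height → 0 crossings.
Eta: no edge straddles that height → 0 crossings.
Mu: 2–3 at easting≈689112.2 (left), 5–1 at easting≈702225.1 (right) → 1 crossing.
Beta: 2–3 at easting≈695883.3 (right), 3–4 at easting≈698120.3 (right), 4–5 at easting≈710434.2 (right), 5–6 at easting≈711625.4 (right) → 4 crossings.
Only Mu has an odd count, so the point is inside Mu.

Mu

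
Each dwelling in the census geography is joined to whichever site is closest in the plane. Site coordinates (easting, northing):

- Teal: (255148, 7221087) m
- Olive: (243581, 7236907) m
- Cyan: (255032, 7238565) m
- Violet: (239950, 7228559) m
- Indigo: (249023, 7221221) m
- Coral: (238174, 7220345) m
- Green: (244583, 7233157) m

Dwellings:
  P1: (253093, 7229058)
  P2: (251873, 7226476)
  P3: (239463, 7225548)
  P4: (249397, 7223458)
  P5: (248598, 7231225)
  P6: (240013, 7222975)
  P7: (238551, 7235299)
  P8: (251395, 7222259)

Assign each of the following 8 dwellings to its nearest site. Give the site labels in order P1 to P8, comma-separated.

P1 → Teal (d²=67759866.00)
P2 → Indigo (d²=35737525.00)
P3 → Violet (d²=9303290.00)
P4 → Indigo (d²=5144045.00)
P5 → Green (d²=19852849.00)
P6 → Coral (d²=10298821.00)
P7 → Olive (d²=27886564.00)
P8 → Indigo (d²=6703828.00)

Teal, Indigo, Violet, Indigo, Green, Coral, Olive, Indigo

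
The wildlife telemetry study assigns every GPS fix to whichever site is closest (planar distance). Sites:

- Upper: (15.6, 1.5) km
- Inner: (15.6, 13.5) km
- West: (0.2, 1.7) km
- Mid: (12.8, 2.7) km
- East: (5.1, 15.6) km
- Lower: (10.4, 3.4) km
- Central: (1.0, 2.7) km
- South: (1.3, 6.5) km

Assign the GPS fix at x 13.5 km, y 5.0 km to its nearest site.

Mid

Squared distances to each site:
Upper: 16.660; Inner: 76.660; West: 187.780; Mid: 5.780; East: 182.920; Lower: 12.170; Central: 161.540; South: 151.090.
Minimum at Mid.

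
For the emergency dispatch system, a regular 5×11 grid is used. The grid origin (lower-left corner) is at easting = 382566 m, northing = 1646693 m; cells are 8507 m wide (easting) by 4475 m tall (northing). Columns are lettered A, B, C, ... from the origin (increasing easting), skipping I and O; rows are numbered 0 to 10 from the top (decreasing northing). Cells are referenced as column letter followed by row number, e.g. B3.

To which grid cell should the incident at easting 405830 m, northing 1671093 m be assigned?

C5

Column index: ⌊(405830 − 382566) / 8507⌋ = ⌊2.735⌋ = 2 → column C
Row offset from origin: ⌊(1671093 − 1646693) / 4475⌋ = ⌊5.453⌋ = 5 → row 5 (counted from top)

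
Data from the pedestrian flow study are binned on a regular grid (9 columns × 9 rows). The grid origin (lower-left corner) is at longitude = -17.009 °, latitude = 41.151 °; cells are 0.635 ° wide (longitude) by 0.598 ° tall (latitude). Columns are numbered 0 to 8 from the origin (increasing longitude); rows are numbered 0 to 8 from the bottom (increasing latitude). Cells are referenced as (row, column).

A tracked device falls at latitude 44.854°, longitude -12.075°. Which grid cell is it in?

(6, 7)

Column index: ⌊(-12.075 − -17.009) / 0.635⌋ = ⌊7.770⌋ = 7
Row offset from origin: ⌊(44.854 − 41.151) / 0.598⌋ = ⌊6.192⌋ = 6 → row 6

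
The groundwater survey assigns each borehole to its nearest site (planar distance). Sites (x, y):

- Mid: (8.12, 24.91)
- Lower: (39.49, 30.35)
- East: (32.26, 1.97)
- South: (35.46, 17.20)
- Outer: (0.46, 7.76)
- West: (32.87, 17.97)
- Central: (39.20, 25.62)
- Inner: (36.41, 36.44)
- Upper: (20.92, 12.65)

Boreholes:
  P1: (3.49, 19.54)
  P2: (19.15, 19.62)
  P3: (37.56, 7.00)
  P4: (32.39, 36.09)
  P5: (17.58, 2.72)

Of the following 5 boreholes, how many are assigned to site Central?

P1 → Mid
P2 → Upper
P3 → East
P4 → Inner
P5 → Upper
0 of the 5 go to Central.

0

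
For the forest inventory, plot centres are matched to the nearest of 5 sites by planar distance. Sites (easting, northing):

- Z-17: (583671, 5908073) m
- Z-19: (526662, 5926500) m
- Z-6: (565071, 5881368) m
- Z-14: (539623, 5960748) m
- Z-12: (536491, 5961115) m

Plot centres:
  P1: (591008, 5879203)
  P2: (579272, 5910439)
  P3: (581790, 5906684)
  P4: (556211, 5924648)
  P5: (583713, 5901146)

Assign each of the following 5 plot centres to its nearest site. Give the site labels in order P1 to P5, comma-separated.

P1 → Z-6 (d²=677415194.00)
P2 → Z-17 (d²=24949157.00)
P3 → Z-17 (d²=5467482.00)
P4 → Z-19 (d²=876573305.00)
P5 → Z-17 (d²=47985093.00)

Z-6, Z-17, Z-17, Z-19, Z-17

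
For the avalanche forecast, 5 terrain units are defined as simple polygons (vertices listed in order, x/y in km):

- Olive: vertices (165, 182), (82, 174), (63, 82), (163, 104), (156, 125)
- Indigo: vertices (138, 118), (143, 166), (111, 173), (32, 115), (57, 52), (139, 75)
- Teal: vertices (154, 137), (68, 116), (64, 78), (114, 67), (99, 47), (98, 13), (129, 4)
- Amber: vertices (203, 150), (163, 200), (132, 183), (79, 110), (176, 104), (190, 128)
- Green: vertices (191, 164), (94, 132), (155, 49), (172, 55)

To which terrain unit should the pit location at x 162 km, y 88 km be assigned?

Green

Cast a ray rightward from (162, 88). For each polygon, the edges (by vertex number in listed order) whose endpoints lie on opposite sides of y = 88, where each meets that height, and whether that is right or left of the point:
Olive: 2–3 at x≈64.2 (left), 3–4 at x≈90.3 (left) → 0 crossings.
Indigo: 4–5 at x≈42.7 (left), 6–1 at x≈138.7 (left) → 0 crossings.
Teal: 2–3 at x≈65.1 (left), 7–1 at x≈144.8 (left) → 0 crossings.
Amber: no edge straddles that height → 0 crossings.
Green: 2–3 at x≈126.3 (left), 4–1 at x≈177.8 (right) → 1 crossing.
Only Green has an odd count, so the point is inside Green.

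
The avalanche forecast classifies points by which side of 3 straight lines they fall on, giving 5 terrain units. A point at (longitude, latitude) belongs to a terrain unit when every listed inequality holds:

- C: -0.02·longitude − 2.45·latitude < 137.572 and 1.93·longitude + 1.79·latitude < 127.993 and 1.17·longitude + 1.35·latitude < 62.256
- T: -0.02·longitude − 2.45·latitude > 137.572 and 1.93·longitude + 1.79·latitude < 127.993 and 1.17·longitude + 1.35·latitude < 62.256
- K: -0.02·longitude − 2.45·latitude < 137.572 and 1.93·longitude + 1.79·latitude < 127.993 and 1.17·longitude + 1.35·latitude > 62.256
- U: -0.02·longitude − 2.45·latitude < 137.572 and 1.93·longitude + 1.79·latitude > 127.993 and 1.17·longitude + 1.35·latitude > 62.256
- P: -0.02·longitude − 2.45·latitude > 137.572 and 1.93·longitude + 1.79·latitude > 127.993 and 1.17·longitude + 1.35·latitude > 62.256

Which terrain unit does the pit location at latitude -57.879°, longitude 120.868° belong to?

P

-0.02·120.868 − 2.45·-57.879 = 139.386, which is > 137.572
1.93·120.868 + 1.79·-57.879 = 129.672, which is > 127.993
1.17·120.868 + 1.35·-57.879 = 63.279, which is > 62.256
This sign pattern matches P.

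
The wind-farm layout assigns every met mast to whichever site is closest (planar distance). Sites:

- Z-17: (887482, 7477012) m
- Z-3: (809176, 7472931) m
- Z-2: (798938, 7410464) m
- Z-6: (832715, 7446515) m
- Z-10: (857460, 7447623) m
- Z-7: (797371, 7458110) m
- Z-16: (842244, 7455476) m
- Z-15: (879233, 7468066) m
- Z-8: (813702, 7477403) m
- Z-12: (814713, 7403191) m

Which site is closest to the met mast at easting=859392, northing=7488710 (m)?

Z-15

Squared distances to each site:
Z-17: 925891304.000; Z-3: 2770623497.000; Z-2: 9777122632.000; Z-6: 2492080354.000; Z-10: 1691874193.000; Z-7: 4782964441.000; Z-16: 1398552660.000; Z-15: 819840017.000; Z-8: 2215424349.000; Z-12: 9309712402.000.
Minimum at Z-15.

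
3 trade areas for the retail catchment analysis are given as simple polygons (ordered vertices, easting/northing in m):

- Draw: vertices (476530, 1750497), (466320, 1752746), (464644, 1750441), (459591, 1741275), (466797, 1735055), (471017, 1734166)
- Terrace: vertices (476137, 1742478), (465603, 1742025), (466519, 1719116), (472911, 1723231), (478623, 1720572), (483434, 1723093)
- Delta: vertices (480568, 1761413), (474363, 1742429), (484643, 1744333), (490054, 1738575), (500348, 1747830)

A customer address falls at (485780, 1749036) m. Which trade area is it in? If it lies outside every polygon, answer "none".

Cast a ray rightward from (485780, 1749036). For each polygon, the edges (by vertex number in listed order) whose endpoints lie on opposite sides of northing = 1749036, where each meets that height, and whether that is right or left of the point:
Draw: 3–4 at easting≈463869.5 (left), 6–1 at easting≈476036.8 (left) → 0 crossings.
Terrace: no edge straddles that height → 0 crossings.
Delta: 1–2 at easting≈476522.5 (left), 5–1 at easting≈498591.8 (right) → 1 crossing.
Only Delta has an odd count, so the point is inside Delta.

Delta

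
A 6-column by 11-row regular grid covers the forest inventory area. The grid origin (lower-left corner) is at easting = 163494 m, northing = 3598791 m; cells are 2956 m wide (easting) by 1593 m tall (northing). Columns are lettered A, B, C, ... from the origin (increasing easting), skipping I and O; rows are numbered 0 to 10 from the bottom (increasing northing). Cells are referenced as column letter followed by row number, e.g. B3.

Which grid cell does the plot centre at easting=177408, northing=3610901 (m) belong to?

Column index: ⌊(177408 − 163494) / 2956⌋ = ⌊4.707⌋ = 4 → column E
Row offset from origin: ⌊(3610901 − 3598791) / 1593⌋ = ⌊7.602⌋ = 7 → row 7

E7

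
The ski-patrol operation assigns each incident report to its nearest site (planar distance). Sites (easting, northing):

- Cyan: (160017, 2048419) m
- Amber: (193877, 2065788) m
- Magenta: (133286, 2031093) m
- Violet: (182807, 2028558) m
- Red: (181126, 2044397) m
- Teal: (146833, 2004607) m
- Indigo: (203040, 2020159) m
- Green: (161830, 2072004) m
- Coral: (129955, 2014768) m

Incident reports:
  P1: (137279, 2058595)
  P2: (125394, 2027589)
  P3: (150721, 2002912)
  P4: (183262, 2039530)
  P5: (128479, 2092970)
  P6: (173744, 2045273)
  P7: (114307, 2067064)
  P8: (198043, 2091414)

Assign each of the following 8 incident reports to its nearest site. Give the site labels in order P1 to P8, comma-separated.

Cyan, Magenta, Teal, Red, Green, Red, Magenta, Amber

P1 → Cyan (d²=620567620.00)
P2 → Magenta (d²=74561680.00)
P3 → Teal (d²=17989569.00)
P4 → Red (d²=28250185.00)
P5 → Green (d²=1551862357.00)
P6 → Red (d²=55261300.00)
P7 → Magenta (d²=1654115282.00)
P8 → Amber (d²=674047432.00)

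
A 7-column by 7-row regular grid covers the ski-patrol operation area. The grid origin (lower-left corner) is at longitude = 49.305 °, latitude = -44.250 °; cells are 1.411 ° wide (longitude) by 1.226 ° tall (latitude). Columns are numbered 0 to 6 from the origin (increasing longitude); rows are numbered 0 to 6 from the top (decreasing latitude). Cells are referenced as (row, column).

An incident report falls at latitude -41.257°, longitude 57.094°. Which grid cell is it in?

(4, 5)

Column index: ⌊(57.094 − 49.305) / 1.411⌋ = ⌊5.520⌋ = 5
Row offset from origin: ⌊(-41.257 − -44.250) / 1.226⌋ = ⌊2.441⌋ = 2 → row 4 (counted from top)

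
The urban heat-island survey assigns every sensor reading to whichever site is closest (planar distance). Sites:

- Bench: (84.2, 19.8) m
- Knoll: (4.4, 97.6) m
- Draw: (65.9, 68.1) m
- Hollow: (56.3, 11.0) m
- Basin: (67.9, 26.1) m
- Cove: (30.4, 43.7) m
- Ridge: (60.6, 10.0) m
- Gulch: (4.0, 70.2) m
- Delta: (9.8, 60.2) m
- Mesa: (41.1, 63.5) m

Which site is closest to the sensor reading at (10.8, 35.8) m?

Squared distances to each site:
Bench: 5643.560; Knoll: 3860.200; Draw: 4079.300; Hollow: 2685.290; Basin: 3354.500; Cove: 446.570; Ridge: 3145.680; Gulch: 1229.600; Delta: 596.360; Mesa: 1685.380.
Minimum at Cove.

Cove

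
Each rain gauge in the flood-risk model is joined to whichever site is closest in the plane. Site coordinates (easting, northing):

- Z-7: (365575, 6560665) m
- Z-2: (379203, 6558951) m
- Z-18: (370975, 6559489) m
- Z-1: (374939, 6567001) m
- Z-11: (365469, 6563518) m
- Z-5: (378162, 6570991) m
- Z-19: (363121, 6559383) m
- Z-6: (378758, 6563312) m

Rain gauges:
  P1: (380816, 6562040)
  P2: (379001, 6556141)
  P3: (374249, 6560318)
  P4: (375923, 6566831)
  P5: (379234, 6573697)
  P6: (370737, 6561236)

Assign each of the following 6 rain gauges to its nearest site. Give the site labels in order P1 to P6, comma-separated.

P1 → Z-6 (d²=5853348.00)
P2 → Z-2 (d²=7936904.00)
P3 → Z-18 (d²=11406317.00)
P4 → Z-1 (d²=997156.00)
P5 → Z-5 (d²=8471620.00)
P6 → Z-18 (d²=3108653.00)

Z-6, Z-2, Z-18, Z-1, Z-5, Z-18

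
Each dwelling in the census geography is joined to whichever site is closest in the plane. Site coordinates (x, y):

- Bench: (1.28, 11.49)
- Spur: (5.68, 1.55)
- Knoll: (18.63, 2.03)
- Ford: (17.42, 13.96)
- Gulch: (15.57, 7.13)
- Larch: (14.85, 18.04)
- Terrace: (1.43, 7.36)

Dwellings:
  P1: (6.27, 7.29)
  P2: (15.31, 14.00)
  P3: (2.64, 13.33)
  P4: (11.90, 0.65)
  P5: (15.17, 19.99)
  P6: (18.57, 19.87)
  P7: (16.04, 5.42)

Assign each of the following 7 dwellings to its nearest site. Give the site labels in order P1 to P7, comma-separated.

P1 → Terrace (d²=23.43)
P2 → Ford (d²=4.45)
P3 → Bench (d²=5.24)
P4 → Spur (d²=39.50)
P5 → Larch (d²=3.90)
P6 → Larch (d²=17.19)
P7 → Gulch (d²=3.14)

Terrace, Ford, Bench, Spur, Larch, Larch, Gulch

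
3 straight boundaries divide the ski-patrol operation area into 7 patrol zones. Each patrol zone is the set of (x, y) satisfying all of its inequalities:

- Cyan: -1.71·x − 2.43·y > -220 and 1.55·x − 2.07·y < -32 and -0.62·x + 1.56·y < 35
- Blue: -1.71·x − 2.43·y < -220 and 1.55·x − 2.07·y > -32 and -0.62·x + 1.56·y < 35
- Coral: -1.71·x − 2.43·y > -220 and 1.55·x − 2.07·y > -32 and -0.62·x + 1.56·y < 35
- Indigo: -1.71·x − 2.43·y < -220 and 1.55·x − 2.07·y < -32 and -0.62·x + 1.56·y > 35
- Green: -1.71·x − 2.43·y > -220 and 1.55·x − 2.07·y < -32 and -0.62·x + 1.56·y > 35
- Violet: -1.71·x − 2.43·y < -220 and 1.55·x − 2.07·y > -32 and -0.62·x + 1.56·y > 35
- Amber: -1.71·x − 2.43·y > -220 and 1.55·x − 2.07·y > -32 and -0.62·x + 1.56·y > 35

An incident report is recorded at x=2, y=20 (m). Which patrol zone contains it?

-1.71·2 − 2.43·20 = -52.020, which is > -220
1.55·2 − 2.07·20 = -38.300, which is < -32
-0.62·2 + 1.56·20 = 29.960, which is < 35
This sign pattern matches Cyan.

Cyan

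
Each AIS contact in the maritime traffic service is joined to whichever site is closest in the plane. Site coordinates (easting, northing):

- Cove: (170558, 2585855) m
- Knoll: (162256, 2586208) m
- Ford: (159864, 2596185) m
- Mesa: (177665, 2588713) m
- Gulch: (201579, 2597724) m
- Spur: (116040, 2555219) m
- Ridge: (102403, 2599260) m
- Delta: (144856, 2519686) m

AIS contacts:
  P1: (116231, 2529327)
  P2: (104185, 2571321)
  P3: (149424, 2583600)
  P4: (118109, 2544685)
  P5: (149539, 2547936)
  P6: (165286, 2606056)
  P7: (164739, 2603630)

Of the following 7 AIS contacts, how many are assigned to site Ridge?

P1 → Spur
P2 → Spur
P3 → Knoll
P4 → Spur
P5 → Delta
P6 → Ford
P7 → Ford
0 of the 7 go to Ridge.

0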